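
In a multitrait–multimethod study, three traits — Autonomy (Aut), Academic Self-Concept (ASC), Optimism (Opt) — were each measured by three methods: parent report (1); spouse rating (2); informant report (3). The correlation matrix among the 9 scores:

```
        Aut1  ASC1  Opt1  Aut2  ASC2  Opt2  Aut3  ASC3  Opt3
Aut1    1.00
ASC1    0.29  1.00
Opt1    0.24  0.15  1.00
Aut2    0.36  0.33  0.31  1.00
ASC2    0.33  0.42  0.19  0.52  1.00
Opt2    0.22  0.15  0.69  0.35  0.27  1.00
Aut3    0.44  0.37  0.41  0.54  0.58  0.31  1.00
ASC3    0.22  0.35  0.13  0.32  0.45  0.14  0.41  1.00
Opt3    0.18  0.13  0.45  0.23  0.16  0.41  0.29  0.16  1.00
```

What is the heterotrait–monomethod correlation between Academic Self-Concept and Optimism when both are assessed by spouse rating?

Different traits, same method: r(ASC2, Opt2) = 0.27.

0.27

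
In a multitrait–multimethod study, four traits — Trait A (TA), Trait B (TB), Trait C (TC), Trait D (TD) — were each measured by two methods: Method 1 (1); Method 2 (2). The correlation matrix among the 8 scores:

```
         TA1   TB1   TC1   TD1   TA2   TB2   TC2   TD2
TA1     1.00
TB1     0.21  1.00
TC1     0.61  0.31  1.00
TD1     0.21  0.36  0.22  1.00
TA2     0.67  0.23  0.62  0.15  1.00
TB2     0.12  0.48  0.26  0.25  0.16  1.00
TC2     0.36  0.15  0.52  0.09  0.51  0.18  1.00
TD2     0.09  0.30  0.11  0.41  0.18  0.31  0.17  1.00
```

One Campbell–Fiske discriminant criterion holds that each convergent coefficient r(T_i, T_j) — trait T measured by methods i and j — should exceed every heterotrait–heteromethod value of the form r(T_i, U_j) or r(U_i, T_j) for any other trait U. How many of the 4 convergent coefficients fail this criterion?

1

Each convergent coefficient versus the relevant comparison correlations:
TA (methods 1·2): 0.67 vs {0.12, 0.23, 0.36, 0.62, 0.09, 0.15} → pass.
TB (methods 1·2): 0.48 vs {0.23, 0.12, 0.15, 0.26, 0.30, 0.25} → pass.
TC (methods 1·2): 0.52 vs {0.62, 0.36, 0.26, 0.15, 0.11, 0.09} → fail.
TD (methods 1·2): 0.41 vs {0.15, 0.09, 0.25, 0.30, 0.09, 0.11} → pass.
1 of 4 fail.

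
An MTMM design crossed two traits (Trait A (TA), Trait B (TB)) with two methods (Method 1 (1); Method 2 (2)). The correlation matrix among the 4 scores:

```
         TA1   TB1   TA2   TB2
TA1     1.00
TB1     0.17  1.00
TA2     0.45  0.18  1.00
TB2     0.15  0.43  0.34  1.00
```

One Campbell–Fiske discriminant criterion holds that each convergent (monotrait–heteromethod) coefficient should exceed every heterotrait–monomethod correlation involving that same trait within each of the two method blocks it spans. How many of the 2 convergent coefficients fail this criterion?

0

Each convergent coefficient versus the relevant comparison correlations:
TA (methods 1·2): 0.45 vs {0.17, 0.34} → pass.
TB (methods 1·2): 0.43 vs {0.17, 0.34} → pass.
0 of 2 fail.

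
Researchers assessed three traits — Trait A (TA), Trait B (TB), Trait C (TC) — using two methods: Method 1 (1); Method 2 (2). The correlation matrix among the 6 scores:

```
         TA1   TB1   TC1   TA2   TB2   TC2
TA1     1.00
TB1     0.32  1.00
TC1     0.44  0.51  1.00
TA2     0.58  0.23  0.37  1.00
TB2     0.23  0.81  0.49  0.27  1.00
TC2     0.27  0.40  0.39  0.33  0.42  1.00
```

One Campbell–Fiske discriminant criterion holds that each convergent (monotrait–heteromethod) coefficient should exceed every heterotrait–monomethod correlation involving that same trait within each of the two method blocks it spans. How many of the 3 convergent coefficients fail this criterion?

Checking each validity diagonal entry against its comparison values:
TA (methods 1·2): 0.58 vs {0.32, 0.27, 0.44, 0.33} → pass.
TB (methods 1·2): 0.81 vs {0.32, 0.27, 0.51, 0.42} → pass.
TC (methods 1·2): 0.39 vs {0.44, 0.33, 0.51, 0.42} → fail.
1 of 3 fail.

1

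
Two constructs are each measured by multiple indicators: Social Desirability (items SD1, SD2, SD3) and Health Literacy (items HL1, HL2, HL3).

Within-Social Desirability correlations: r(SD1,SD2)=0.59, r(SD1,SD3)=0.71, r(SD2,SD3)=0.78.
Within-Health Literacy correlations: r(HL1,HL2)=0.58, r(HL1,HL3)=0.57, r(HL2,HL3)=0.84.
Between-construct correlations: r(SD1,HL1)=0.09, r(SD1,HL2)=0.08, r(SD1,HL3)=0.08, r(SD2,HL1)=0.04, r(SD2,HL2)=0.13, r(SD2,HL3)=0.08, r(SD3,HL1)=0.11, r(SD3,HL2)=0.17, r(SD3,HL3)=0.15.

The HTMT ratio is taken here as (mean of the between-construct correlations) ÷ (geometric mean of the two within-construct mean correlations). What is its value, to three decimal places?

Mean between = 0.93/9 = 0.1033.
Mean within-SD = 2.08/3 = 0.6933; mean within-HL = 1.99/3 = 0.6633.
Geometric mean = √(0.6933 × 0.6633) = 0.6781.
HTMT = 0.1033 / 0.6781 = 0.152.

0.152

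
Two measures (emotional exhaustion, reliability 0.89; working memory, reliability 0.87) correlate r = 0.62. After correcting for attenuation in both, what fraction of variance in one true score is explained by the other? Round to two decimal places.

0.50

Disattenuated r = 0.62 / √(0.89 × 0.87) = 0.62 / 0.8799 = 0.7046.
Shared true-score variance = 0.7046² = 0.4965 ≈ 0.50.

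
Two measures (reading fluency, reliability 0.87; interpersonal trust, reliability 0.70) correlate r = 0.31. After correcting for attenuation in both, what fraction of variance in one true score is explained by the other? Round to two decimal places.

0.16

Disattenuated r = 0.31 / √(0.87 × 0.70) = 0.31 / 0.7804 = 0.3972.
Shared true-score variance = 0.3972² = 0.1578 ≈ 0.16.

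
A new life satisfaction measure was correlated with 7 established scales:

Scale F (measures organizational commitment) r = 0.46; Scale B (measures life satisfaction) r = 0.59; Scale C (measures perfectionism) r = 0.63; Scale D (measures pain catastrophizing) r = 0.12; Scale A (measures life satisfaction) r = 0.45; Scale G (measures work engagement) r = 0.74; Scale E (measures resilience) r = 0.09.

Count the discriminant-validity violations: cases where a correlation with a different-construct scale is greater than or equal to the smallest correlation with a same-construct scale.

Convergent (same construct = life satisfaction): Scale B, Scale A.
Smallest convergent = 0.45. Discriminant values: 0.46, 0.63, 0.12, 0.74, 0.09; count ≥ 0.45 → 3.

3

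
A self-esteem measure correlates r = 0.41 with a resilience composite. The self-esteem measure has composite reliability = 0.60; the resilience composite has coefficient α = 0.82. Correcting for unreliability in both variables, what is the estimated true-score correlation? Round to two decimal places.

r_true = r_obs / √(r_xx · r_yy) = 0.41 / √(0.60 × 0.82) = 0.41 / √0.4920 = 0.41 / 0.7014 ≈ 0.58.

0.58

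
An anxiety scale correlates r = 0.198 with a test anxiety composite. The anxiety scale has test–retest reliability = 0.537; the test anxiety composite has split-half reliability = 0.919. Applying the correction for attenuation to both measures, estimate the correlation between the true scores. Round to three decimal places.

r_true = r_obs / √(r_xx · r_yy) = 0.198 / √(0.537 × 0.919) = 0.198 / √0.493503 = 0.198 / 0.7025 ≈ 0.282.

0.282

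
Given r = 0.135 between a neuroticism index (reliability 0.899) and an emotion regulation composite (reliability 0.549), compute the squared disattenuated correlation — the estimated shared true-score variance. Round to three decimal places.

0.037

Disattenuated r = 0.135 / √(0.899 × 0.549) = 0.135 / 0.7025 = 0.1922.
Shared true-score variance = 0.1922² = 0.0369 ≈ 0.037.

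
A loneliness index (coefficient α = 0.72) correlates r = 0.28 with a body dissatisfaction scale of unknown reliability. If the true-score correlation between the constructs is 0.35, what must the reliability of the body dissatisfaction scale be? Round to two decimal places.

0.89

r_true = r_obs / √(r_xx · r_yy) ⇒ 0.35 = 0.28 / √(0.72 · r_yy).
√(0.72 · r_yy) = 0.28 / 0.35 = 0.8000; 0.72 · r_yy = 0.6400; r_yy = 0.6400 / 0.72 ≈ 0.89.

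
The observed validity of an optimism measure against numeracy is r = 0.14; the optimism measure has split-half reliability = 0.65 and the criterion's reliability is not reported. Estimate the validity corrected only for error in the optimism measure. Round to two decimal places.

0.17

Single correction: r_c = r_obs / √r_xx = 0.14 / √0.65 = 0.14 / 0.8062 ≈ 0.17.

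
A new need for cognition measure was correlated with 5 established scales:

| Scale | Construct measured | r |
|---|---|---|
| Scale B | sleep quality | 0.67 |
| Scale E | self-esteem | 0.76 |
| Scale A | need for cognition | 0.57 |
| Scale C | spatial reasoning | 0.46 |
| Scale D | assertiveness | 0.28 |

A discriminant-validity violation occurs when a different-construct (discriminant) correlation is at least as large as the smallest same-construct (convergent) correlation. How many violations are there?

2

Convergent (same construct = need for cognition): Scale A.
Smallest convergent = 0.57. Discriminant values: 0.67, 0.76, 0.46, 0.28; count ≥ 0.57 → 2.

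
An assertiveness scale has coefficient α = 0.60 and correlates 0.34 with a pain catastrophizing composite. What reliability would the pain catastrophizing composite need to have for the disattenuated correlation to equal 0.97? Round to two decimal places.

r_true = r_obs / √(r_xx · r_yy) ⇒ 0.97 = 0.34 / √(0.60 · r_yy).
√(0.60 · r_yy) = 0.34 / 0.97 = 0.3505; 0.60 · r_yy = 0.1229; r_yy = 0.1229 / 0.60 ≈ 0.20.

0.20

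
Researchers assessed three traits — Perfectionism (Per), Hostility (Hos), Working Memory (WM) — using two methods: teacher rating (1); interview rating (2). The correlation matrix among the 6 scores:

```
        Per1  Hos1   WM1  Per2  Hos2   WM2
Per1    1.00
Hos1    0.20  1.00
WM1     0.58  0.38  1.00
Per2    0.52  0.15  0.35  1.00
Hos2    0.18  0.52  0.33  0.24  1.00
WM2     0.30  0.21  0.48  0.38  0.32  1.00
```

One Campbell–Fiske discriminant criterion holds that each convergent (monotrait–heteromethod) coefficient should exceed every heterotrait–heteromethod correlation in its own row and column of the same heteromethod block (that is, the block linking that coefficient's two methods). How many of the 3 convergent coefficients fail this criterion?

0

Each convergent coefficient versus the relevant comparison correlations:
Per (methods 1·2): 0.52 vs {0.18, 0.15, 0.30, 0.35} → pass.
Hos (methods 1·2): 0.52 vs {0.15, 0.18, 0.21, 0.33} → pass.
WM (methods 1·2): 0.48 vs {0.35, 0.30, 0.33, 0.21} → pass.
0 of 3 fail.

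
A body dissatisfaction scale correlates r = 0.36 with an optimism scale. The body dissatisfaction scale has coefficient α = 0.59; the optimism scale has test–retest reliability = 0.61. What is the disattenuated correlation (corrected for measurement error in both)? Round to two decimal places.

0.60

r_true = r_obs / √(r_xx · r_yy) = 0.36 / √(0.59 × 0.61) = 0.36 / √0.3599 = 0.36 / 0.5999 ≈ 0.60.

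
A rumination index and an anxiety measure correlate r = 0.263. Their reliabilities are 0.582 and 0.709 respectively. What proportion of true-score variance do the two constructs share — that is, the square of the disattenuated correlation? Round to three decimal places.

0.168

Disattenuated r = 0.263 / √(0.582 × 0.709) = 0.263 / 0.6424 = 0.4094.
Shared true-score variance = 0.4094² = 0.1676 ≈ 0.168.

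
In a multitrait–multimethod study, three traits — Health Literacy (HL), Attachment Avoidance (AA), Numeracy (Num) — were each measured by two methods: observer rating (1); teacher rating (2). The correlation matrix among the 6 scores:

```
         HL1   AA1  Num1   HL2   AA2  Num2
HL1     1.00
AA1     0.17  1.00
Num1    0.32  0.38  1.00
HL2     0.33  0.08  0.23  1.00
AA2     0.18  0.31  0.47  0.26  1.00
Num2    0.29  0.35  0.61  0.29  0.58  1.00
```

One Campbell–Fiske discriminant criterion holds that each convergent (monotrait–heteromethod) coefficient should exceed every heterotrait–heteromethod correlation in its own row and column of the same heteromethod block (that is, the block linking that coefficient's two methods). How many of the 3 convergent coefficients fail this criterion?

1

Convergent coefficients and their comparison sets:
HL (methods 1·2): 0.33 vs {0.18, 0.08, 0.29, 0.23} → pass.
AA (methods 1·2): 0.31 vs {0.08, 0.18, 0.35, 0.47} → fail.
Num (methods 1·2): 0.61 vs {0.23, 0.29, 0.47, 0.35} → pass.
1 of 3 fail.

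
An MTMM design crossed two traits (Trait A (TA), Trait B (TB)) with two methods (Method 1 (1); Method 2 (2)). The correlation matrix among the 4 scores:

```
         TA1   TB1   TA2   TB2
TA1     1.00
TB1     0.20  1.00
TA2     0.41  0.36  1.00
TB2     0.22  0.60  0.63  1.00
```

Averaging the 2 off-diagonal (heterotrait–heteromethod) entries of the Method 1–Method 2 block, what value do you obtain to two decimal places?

0.29

HTHM values (method 1 × method 2): 0.22, 0.36; mean = 0.58/2 = 0.29.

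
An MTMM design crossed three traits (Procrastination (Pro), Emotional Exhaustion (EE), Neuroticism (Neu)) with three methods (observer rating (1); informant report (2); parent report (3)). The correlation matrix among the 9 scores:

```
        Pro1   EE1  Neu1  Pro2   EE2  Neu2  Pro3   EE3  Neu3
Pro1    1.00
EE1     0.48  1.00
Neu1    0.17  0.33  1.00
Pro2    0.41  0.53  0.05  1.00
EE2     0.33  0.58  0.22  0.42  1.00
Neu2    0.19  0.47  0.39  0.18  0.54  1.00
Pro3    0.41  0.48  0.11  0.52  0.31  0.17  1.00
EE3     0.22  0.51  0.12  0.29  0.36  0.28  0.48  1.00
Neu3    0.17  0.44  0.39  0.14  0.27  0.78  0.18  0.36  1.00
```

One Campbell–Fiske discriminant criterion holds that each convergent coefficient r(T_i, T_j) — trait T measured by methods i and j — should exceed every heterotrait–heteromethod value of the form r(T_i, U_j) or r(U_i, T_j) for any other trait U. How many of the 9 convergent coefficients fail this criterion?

Each convergent coefficient versus the relevant comparison correlations:
Pro (methods 1·2): 0.41 vs {0.33, 0.53, 0.19, 0.05} → fail.
Pro (methods 1·3): 0.41 vs {0.22, 0.48, 0.17, 0.11} → fail.
Pro (methods 2·3): 0.52 vs {0.29, 0.31, 0.14, 0.17} → pass.
EE (methods 1·2): 0.58 vs {0.53, 0.33, 0.47, 0.22} → pass.
EE (methods 1·3): 0.51 vs {0.48, 0.22, 0.44, 0.12} → pass.
EE (methods 2·3): 0.36 vs {0.31, 0.29, 0.27, 0.28} → pass.
Neu (methods 1·2): 0.39 vs {0.05, 0.19, 0.22, 0.47} → fail.
Neu (methods 1·3): 0.39 vs {0.11, 0.17, 0.12, 0.44} → fail.
Neu (methods 2·3): 0.78 vs {0.17, 0.14, 0.28, 0.27} → pass.
4 of 9 fail.

4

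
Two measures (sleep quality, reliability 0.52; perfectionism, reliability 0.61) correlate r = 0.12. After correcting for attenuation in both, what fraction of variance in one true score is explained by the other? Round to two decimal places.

0.05

Disattenuated r = 0.12 / √(0.52 × 0.61) = 0.12 / 0.5632 = 0.2131.
Shared true-score variance = 0.2131² = 0.0454 ≈ 0.05.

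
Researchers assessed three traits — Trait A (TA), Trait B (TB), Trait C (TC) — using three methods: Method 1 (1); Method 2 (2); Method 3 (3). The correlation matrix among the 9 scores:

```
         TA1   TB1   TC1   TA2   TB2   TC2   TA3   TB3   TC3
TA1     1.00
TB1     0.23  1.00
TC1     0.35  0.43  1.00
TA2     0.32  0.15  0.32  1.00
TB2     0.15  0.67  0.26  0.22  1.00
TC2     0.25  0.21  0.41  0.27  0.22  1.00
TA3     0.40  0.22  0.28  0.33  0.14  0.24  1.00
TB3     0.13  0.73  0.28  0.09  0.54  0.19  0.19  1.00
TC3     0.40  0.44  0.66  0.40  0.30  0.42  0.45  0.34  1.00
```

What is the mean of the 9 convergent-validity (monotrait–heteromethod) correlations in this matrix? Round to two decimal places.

0.50

Convergent values: 0.32, 0.40, 0.33, 0.67, 0.73, 0.54, 0.41, 0.66, 0.42; mean = 4.48/9 = 0.50.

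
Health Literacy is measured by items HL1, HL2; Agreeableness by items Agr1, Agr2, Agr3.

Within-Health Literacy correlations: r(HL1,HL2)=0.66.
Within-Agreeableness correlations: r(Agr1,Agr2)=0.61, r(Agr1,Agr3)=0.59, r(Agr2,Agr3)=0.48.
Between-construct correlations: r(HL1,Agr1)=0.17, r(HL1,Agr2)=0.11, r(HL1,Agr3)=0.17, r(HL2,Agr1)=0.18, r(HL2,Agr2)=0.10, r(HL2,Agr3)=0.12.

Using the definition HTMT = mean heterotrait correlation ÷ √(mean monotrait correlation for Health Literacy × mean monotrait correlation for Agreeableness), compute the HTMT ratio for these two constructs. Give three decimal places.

Mean between = 0.85/6 = 0.1417.
Mean within-HL = 0.66/1 = 0.6600; mean within-Agr = 1.68/3 = 0.5600.
Geometric mean = √(0.6600 × 0.5600) = 0.6079.
HTMT = 0.1417 / 0.6079 = 0.233.

0.233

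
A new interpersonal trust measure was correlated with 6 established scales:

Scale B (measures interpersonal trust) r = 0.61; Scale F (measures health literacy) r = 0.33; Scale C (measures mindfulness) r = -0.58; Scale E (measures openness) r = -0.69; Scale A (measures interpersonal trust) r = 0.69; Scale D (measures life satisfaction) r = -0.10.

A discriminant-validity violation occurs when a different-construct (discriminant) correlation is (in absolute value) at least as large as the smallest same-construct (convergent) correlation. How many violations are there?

1

Convergent (same construct = interpersonal trust): Scale B, Scale A.
Smallest convergent = 0.61. Discriminant |r|: 0.33, 0.58, 0.69, 0.10; count ≥ 0.61 → 1.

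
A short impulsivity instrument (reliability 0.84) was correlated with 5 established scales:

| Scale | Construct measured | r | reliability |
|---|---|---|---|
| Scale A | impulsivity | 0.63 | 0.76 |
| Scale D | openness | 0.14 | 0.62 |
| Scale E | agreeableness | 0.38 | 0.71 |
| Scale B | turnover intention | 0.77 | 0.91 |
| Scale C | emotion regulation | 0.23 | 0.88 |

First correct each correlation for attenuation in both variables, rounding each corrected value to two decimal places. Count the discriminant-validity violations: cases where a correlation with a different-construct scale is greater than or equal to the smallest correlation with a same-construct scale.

Disattenuated r (r / √(r_scale · r_new)):
  Scale A (conv): 0.63 / √(0.76·0.84) = 0.79
  Scale D (disc): 0.14 / √(0.62·0.84) = 0.19
  Scale E (disc): 0.38 / √(0.71·0.84) = 0.49
  Scale B (disc): 0.77 / √(0.91·0.84) = 0.88
  Scale C (disc): 0.23 / √(0.88·0.84) = 0.27
Smallest convergent = 0.79. Discriminant values: 0.19, 0.49, 0.88, 0.27; count ≥ 0.79 → 1.

1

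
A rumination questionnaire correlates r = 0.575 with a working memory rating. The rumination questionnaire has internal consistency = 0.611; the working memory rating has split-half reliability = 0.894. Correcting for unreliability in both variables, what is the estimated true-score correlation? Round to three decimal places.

0.778

r_true = r_obs / √(r_xx · r_yy) = 0.575 / √(0.611 × 0.894) = 0.575 / √0.546234 = 0.575 / 0.7391 ≈ 0.778.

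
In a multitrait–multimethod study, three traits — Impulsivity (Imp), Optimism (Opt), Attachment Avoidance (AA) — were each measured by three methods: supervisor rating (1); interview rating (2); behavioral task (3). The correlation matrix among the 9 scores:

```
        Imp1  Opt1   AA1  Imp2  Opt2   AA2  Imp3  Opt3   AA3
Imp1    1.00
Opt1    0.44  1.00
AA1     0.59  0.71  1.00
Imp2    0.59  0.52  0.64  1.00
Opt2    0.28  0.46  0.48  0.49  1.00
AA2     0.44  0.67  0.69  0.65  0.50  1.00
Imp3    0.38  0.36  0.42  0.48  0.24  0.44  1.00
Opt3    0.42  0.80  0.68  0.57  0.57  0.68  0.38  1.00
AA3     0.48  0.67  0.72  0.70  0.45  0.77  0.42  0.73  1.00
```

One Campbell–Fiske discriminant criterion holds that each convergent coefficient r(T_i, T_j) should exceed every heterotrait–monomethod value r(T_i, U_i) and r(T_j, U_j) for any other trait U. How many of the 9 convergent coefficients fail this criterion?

Checking each validity diagonal entry against its comparison values:
Imp (methods 1·2): 0.59 vs {0.44, 0.49, 0.59, 0.65} → fail.
Imp (methods 1·3): 0.38 vs {0.44, 0.38, 0.59, 0.42} → fail.
Imp (methods 2·3): 0.48 vs {0.49, 0.38, 0.65, 0.42} → fail.
Opt (methods 1·2): 0.46 vs {0.44, 0.49, 0.71, 0.50} → fail.
Opt (methods 1·3): 0.80 vs {0.44, 0.38, 0.71, 0.73} → pass.
Opt (methods 2·3): 0.57 vs {0.49, 0.38, 0.50, 0.73} → fail.
AA (methods 1·2): 0.69 vs {0.59, 0.65, 0.71, 0.50} → fail.
AA (methods 1·3): 0.72 vs {0.59, 0.42, 0.71, 0.73} → fail.
AA (methods 2·3): 0.77 vs {0.65, 0.42, 0.50, 0.73} → pass.
7 of 9 fail.

7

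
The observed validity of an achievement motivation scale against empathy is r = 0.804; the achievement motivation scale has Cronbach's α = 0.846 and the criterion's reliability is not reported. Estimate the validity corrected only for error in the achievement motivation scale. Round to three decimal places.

Single correction: r_c = r_obs / √r_xx = 0.804 / √0.846 = 0.804 / 0.9198 ≈ 0.874.

0.874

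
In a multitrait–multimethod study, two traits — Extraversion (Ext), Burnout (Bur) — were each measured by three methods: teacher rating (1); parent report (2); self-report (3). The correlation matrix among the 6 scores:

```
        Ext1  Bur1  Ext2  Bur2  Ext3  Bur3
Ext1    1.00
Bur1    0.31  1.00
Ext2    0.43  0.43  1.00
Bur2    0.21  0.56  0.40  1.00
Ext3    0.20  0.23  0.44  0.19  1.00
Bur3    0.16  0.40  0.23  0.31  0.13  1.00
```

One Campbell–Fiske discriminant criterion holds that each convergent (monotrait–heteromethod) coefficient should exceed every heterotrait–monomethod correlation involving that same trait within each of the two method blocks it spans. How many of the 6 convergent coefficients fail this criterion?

Each convergent coefficient versus the relevant comparison correlations:
Ext (methods 1·2): 0.43 vs {0.31, 0.40} → pass.
Ext (methods 1·3): 0.20 vs {0.31, 0.13} → fail.
Ext (methods 2·3): 0.44 vs {0.40, 0.13} → pass.
Bur (methods 1·2): 0.56 vs {0.31, 0.40} → pass.
Bur (methods 1·3): 0.40 vs {0.31, 0.13} → pass.
Bur (methods 2·3): 0.31 vs {0.40, 0.13} → fail.
2 of 6 fail.

2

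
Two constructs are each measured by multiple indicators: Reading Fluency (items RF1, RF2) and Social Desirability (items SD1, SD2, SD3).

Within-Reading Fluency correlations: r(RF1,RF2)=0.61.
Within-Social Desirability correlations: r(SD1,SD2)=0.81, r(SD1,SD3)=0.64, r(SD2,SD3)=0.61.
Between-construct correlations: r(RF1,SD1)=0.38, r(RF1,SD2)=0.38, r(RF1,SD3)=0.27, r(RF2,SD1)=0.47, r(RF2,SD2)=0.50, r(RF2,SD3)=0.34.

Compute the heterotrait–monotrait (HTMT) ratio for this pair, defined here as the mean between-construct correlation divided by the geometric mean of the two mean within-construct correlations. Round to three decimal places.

Mean heterotrait r = 2.34/6 = 0.3900.
Mean within-RF = 0.61/1 = 0.6100; mean within-SD = 2.06/3 = 0.6867.
Geometric mean = √(0.6100 × 0.6867) = 0.6472.
HTMT = 0.3900 / 0.6472 = 0.603.

0.603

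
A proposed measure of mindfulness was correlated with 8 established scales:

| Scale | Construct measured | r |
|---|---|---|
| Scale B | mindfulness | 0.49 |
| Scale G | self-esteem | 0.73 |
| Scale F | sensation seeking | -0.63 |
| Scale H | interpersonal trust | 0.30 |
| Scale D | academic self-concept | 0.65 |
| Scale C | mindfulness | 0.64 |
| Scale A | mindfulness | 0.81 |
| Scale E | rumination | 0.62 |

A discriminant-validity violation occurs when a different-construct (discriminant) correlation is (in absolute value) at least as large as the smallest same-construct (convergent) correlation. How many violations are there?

Convergent (same construct = mindfulness): Scale B, Scale C, Scale A.
Smallest convergent = 0.49. Discriminant |r|: 0.73, 0.63, 0.30, 0.65, 0.62; count ≥ 0.49 → 4.

4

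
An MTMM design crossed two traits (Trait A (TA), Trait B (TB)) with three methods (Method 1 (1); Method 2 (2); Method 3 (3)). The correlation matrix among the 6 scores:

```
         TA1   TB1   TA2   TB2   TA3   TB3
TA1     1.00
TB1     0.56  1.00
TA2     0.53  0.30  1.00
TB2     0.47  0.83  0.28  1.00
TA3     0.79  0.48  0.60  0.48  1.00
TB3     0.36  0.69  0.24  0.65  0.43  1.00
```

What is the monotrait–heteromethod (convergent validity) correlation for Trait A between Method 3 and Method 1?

0.79

Same trait (TA), different methods: r(TA3, TA1) = 0.79.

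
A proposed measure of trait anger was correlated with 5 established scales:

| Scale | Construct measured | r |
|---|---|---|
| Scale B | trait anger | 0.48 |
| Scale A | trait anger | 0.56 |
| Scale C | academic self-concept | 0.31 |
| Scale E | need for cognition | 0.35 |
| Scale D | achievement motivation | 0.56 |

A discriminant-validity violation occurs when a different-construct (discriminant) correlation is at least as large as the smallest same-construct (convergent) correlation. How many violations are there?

Convergent (same construct = trait anger): Scale B, Scale A.
Smallest convergent = 0.48. Discriminant values: 0.31, 0.35, 0.56; count ≥ 0.48 → 1.

1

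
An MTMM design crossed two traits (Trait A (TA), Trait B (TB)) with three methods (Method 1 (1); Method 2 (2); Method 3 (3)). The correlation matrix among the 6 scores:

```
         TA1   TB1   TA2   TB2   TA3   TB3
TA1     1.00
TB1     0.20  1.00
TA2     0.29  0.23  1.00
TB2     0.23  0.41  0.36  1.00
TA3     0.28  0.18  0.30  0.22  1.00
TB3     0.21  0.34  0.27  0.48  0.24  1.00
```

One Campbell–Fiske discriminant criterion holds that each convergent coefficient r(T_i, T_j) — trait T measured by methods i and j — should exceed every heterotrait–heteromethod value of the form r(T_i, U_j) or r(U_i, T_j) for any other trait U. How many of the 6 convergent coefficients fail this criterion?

0

Convergent coefficients and their comparison sets:
TA (methods 1·2): 0.29 vs {0.23, 0.23} → pass.
TA (methods 1·3): 0.28 vs {0.21, 0.18} → pass.
TA (methods 2·3): 0.30 vs {0.27, 0.22} → pass.
TB (methods 1·2): 0.41 vs {0.23, 0.23} → pass.
TB (methods 1·3): 0.34 vs {0.18, 0.21} → pass.
TB (methods 2·3): 0.48 vs {0.22, 0.27} → pass.
0 of 6 fail.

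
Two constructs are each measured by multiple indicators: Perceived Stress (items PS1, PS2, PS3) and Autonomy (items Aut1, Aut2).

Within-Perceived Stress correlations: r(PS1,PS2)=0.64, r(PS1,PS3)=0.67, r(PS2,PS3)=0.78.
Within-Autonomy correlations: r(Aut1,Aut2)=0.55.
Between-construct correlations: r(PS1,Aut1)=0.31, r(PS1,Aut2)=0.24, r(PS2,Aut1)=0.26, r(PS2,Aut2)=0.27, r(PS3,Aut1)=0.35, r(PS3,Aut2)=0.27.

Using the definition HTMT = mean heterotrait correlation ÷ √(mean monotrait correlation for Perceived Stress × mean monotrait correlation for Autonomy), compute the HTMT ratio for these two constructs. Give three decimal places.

Mean heterotrait r = 1.70/6 = 0.2833.
Mean within-PS = 2.09/3 = 0.6967; mean within-Aut = 0.55/1 = 0.5500.
Geometric mean = √(0.6967 × 0.5500) = 0.6190.
HTMT = 0.2833 / 0.6190 = 0.458.

0.458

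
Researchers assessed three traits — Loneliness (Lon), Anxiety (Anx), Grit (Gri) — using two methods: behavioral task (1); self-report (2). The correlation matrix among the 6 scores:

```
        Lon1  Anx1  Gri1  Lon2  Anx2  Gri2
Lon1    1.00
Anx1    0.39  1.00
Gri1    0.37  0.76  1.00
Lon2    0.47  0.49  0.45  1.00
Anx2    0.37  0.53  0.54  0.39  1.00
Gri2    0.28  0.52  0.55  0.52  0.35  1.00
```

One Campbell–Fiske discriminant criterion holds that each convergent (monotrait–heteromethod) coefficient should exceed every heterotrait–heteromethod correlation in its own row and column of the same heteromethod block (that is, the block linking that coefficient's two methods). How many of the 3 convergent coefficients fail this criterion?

2

Each convergent coefficient versus the relevant comparison correlations:
Lon (methods 1·2): 0.47 vs {0.37, 0.49, 0.28, 0.45} → fail.
Anx (methods 1·2): 0.53 vs {0.49, 0.37, 0.52, 0.54} → fail.
Gri (methods 1·2): 0.55 vs {0.45, 0.28, 0.54, 0.52} → pass.
2 of 3 fail.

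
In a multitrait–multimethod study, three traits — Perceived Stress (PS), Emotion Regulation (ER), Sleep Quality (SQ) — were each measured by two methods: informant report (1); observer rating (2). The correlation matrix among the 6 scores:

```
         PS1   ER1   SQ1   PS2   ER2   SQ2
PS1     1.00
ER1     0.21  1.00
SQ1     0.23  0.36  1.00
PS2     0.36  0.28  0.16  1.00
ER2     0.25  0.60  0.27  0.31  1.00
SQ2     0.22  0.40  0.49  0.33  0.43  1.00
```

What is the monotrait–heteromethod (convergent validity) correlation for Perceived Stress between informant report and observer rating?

0.36

Same trait (PS), different methods: r(PS1, PS2) = 0.36.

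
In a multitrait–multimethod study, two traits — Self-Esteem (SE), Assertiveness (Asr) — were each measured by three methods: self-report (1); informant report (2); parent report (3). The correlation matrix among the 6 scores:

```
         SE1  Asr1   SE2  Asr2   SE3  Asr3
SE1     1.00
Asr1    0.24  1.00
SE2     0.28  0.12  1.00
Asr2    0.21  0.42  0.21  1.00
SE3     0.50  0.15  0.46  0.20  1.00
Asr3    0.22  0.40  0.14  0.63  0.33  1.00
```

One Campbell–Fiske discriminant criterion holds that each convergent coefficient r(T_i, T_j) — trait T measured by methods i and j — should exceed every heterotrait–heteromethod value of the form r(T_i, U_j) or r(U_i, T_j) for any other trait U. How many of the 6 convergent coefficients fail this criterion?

Checking each validity diagonal entry against its comparison values:
SE (methods 1·2): 0.28 vs {0.21, 0.12} → pass.
SE (methods 1·3): 0.50 vs {0.22, 0.15} → pass.
SE (methods 2·3): 0.46 vs {0.14, 0.20} → pass.
Asr (methods 1·2): 0.42 vs {0.12, 0.21} → pass.
Asr (methods 1·3): 0.40 vs {0.15, 0.22} → pass.
Asr (methods 2·3): 0.63 vs {0.20, 0.14} → pass.
0 of 6 fail.

0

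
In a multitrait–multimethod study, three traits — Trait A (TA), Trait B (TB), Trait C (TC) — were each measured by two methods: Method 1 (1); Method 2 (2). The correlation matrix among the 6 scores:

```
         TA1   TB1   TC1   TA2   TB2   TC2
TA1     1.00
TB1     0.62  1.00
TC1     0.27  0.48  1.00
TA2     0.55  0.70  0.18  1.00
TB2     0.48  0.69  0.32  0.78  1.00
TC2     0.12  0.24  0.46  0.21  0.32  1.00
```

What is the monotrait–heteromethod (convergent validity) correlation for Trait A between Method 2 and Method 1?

Same trait (TA), different methods: r(TA2, TA1) = 0.55.

0.55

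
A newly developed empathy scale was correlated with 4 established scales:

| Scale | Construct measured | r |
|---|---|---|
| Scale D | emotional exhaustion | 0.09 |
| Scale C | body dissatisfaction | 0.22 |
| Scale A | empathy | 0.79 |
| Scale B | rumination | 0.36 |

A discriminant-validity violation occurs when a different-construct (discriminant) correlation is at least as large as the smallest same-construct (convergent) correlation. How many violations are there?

Convergent (same construct = empathy): Scale A.
Smallest convergent = 0.79. Discriminant values: 0.09, 0.22, 0.36; count ≥ 0.79 → 0.

0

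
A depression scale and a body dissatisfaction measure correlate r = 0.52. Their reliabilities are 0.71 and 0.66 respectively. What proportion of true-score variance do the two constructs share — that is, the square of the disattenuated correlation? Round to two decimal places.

0.58

Disattenuated r = 0.52 / √(0.71 × 0.66) = 0.52 / 0.6845 = 0.7597.
Shared true-score variance = 0.7597² = 0.5771 ≈ 0.58.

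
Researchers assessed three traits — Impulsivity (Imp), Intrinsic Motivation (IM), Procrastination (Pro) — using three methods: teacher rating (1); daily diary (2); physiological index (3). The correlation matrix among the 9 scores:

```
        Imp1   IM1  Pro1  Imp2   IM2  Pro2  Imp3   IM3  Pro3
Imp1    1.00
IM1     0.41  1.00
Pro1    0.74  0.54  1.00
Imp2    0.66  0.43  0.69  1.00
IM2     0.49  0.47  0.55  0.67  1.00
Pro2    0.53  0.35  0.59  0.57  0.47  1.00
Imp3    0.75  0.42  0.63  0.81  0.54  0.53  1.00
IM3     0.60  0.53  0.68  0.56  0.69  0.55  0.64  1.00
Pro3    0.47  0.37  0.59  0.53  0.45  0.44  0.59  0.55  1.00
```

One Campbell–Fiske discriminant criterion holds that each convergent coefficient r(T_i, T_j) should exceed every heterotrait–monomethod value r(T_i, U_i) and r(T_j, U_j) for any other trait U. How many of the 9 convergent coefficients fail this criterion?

Each convergent coefficient versus the relevant comparison correlations:
Imp (methods 1·2): 0.66 vs {0.41, 0.67, 0.74, 0.57} → fail.
Imp (methods 1·3): 0.75 vs {0.41, 0.64, 0.74, 0.59} → pass.
Imp (methods 2·3): 0.81 vs {0.67, 0.64, 0.57, 0.59} → pass.
IM (methods 1·2): 0.47 vs {0.41, 0.67, 0.54, 0.47} → fail.
IM (methods 1·3): 0.53 vs {0.41, 0.64, 0.54, 0.55} → fail.
IM (methods 2·3): 0.69 vs {0.67, 0.64, 0.47, 0.55} → pass.
Pro (methods 1·2): 0.59 vs {0.74, 0.57, 0.54, 0.47} → fail.
Pro (methods 1·3): 0.59 vs {0.74, 0.59, 0.54, 0.55} → fail.
Pro (methods 2·3): 0.44 vs {0.57, 0.59, 0.47, 0.55} → fail.
6 of 9 fail.

6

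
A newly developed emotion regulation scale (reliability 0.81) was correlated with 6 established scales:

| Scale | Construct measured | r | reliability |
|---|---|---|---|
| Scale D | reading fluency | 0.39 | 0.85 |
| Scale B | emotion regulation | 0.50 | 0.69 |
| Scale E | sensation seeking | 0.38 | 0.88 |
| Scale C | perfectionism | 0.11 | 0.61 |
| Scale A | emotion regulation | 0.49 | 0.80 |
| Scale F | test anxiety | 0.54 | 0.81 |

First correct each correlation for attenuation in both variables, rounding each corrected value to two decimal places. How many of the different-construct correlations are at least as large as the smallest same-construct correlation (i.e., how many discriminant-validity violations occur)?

1

Disattenuated r (r / √(r_scale · r_new)):
  Scale D (disc): 0.39 / √(0.85·0.81) = 0.47
  Scale B (conv): 0.50 / √(0.69·0.81) = 0.67
  Scale E (disc): 0.38 / √(0.88·0.81) = 0.45
  Scale C (disc): 0.11 / √(0.61·0.81) = 0.16
  Scale A (conv): 0.49 / √(0.80·0.81) = 0.61
  Scale F (disc): 0.54 / √(0.81·0.81) = 0.67
Smallest convergent = 0.61. Discriminant values: 0.47, 0.45, 0.16, 0.67; count ≥ 0.61 → 1.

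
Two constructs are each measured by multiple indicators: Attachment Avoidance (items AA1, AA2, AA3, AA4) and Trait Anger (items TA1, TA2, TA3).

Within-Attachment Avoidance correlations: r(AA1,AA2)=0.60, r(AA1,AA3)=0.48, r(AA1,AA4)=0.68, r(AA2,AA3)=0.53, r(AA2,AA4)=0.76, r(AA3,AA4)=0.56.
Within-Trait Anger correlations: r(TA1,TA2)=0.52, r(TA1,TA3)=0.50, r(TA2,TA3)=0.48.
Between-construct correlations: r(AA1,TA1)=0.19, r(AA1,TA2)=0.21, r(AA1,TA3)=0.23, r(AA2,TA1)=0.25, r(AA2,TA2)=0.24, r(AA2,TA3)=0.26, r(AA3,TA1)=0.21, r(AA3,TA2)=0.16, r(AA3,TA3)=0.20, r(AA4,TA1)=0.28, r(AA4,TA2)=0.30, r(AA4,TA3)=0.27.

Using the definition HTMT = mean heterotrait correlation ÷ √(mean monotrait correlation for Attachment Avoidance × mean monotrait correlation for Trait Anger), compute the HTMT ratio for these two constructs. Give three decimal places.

Mean between = 2.80/12 = 0.2333.
Mean within-AA = 3.61/6 = 0.6017; mean within-TA = 1.50/3 = 0.5000.
Geometric mean = √(0.6017 × 0.5000) = 0.5485.
HTMT = 0.2333 / 0.5485 = 0.425.

0.425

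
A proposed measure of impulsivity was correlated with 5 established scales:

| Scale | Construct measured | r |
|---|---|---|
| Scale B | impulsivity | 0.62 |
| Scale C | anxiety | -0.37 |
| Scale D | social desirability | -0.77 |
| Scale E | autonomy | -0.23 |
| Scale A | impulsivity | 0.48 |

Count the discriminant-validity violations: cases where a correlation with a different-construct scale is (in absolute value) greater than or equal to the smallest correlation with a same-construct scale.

1

Convergent (same construct = impulsivity): Scale B, Scale A.
Smallest convergent = 0.48. Discriminant |r|: 0.37, 0.77, 0.23; count ≥ 0.48 → 1.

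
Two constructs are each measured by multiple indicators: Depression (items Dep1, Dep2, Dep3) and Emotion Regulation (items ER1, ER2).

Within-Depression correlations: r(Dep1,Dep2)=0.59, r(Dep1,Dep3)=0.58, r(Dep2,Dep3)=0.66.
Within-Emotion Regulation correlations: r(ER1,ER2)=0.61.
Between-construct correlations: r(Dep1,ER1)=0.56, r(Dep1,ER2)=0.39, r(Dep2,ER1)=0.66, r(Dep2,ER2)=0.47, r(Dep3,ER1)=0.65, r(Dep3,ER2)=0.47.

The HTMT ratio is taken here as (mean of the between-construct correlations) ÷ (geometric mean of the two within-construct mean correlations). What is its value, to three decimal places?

0.874

Mean heterotrait r = 3.20/6 = 0.5333.
Mean within-Dep = 1.83/3 = 0.6100; mean within-ER = 0.61/1 = 0.6100.
Geometric mean = √(0.6100 × 0.6100) = 0.6100.
HTMT = 0.5333 / 0.6100 = 0.874.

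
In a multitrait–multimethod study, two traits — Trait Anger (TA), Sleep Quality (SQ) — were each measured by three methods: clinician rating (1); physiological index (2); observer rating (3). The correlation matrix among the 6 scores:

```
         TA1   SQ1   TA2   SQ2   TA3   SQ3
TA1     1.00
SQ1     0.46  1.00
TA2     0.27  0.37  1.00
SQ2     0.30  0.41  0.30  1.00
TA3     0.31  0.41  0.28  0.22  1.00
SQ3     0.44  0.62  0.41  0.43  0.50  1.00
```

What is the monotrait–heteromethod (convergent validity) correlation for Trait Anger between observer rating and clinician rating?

0.31

Same trait (TA), different methods: r(TA3, TA1) = 0.31.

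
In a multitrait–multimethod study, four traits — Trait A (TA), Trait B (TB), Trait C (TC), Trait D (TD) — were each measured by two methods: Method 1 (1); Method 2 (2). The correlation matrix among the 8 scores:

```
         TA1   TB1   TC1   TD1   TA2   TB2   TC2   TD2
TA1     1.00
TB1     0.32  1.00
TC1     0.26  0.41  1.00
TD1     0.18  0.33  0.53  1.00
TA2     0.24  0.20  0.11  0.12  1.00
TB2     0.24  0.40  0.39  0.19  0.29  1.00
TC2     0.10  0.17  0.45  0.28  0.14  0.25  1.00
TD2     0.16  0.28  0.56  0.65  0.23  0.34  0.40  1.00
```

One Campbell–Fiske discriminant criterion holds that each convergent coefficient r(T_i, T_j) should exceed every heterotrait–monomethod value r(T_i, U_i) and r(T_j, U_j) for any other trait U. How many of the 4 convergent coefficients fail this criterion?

3

Checking each validity diagonal entry against its comparison values:
TA (methods 1·2): 0.24 vs {0.32, 0.29, 0.26, 0.14, 0.18, 0.23} → fail.
TB (methods 1·2): 0.40 vs {0.32, 0.29, 0.41, 0.25, 0.33, 0.34} → fail.
TC (methods 1·2): 0.45 vs {0.26, 0.14, 0.41, 0.25, 0.53, 0.40} → fail.
TD (methods 1·2): 0.65 vs {0.18, 0.23, 0.33, 0.34, 0.53, 0.40} → pass.
3 of 4 fail.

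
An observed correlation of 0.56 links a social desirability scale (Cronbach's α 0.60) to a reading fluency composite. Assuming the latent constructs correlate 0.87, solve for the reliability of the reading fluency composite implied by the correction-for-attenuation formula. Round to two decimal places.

r_true = r_obs / √(r_xx · r_yy) ⇒ 0.87 = 0.56 / √(0.60 · r_yy).
√(0.60 · r_yy) = 0.56 / 0.87 = 0.6437; 0.60 · r_yy = 0.4143; r_yy = 0.4143 / 0.60 ≈ 0.69.

0.69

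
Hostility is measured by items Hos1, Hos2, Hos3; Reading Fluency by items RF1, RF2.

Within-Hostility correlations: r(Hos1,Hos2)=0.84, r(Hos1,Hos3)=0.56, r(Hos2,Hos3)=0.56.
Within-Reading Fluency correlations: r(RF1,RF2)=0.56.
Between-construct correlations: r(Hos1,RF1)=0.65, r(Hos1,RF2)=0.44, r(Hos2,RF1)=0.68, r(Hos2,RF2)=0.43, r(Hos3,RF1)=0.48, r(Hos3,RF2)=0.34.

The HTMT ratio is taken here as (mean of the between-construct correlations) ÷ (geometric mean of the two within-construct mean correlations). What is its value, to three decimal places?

0.832

Between-construct mean = 3.02/6 = 0.5033.
Mean within-Hos = 1.96/3 = 0.6533; mean within-RF = 0.56/1 = 0.5600.
Geometric mean = √(0.6533 × 0.5600) = 0.6049.
HTMT = 0.5033 / 0.6049 = 0.832.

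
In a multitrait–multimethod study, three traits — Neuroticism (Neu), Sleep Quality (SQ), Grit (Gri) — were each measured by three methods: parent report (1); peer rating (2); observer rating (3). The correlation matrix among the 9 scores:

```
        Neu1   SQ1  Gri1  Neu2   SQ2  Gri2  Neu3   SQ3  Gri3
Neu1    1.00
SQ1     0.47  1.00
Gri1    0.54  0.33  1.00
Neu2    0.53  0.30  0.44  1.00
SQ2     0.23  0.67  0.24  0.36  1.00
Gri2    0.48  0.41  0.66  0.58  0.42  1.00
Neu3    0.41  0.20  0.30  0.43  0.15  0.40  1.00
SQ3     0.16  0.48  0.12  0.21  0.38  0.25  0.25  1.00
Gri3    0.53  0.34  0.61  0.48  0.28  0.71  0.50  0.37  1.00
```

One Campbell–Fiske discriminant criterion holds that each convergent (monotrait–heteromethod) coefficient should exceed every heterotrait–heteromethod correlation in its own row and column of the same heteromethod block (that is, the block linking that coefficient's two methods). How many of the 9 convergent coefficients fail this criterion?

Checking each validity diagonal entry against its comparison values:
Neu (methods 1·2): 0.53 vs {0.23, 0.30, 0.48, 0.44} → pass.
Neu (methods 1·3): 0.41 vs {0.16, 0.20, 0.53, 0.30} → fail.
Neu (methods 2·3): 0.43 vs {0.21, 0.15, 0.48, 0.40} → fail.
SQ (methods 1·2): 0.67 vs {0.30, 0.23, 0.41, 0.24} → pass.
SQ (methods 1·3): 0.48 vs {0.20, 0.16, 0.34, 0.12} → pass.
SQ (methods 2·3): 0.38 vs {0.15, 0.21, 0.28, 0.25} → pass.
Gri (methods 1·2): 0.66 vs {0.44, 0.48, 0.24, 0.41} → pass.
Gri (methods 1·3): 0.61 vs {0.30, 0.53, 0.12, 0.34} → pass.
Gri (methods 2·3): 0.71 vs {0.40, 0.48, 0.25, 0.28} → pass.
2 of 9 fail.

2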